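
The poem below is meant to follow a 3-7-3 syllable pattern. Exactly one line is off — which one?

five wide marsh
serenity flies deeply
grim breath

Line 1: five (1), wide (1), marsh (1) → 3 ✓
Line 2: serenity (4), flies (1), deeply (2) → 7 ✓
Line 3: grim (1), breath (1) → 2 (expected 3)

Line 3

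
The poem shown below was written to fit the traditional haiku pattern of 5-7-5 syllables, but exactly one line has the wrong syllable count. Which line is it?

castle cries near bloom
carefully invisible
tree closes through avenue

Line 1: "castle cries near bloom": 2+1+1+1 = 5 ✓
Line 2: "carefully invisible": 3+4 = 7 ✓
Line 3: "tree closes through avenue": 1+2+1+3 = 7 (expected 5)

Line 3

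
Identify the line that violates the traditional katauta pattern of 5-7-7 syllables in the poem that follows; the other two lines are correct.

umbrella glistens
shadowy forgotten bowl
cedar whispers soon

Line 1: umbrella (3), glistens (2) → 5 ✓
Line 2: shadowy (3), forgotten (3), bowl (1) → 7 ✓
Line 3: cedar (2), whispers (2), soon (1) → 5 (expected 7)

Line 3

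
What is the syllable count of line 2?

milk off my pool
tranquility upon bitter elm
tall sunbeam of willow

Line 2: "tranquility upon bitter elm": 4+2+2+1 = 9

9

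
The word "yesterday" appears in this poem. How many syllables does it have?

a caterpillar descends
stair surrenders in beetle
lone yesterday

3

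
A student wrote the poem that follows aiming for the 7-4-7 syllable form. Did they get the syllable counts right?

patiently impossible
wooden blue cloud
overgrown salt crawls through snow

Line 1: "patiently impossible": 3+4 = 7 ✓
Line 2: "wooden blue cloud": 2+1+1 = 4 ✓
Line 3: "overgrown salt crawls through snow": 3+1+1+1+1 = 7 ✓

Yes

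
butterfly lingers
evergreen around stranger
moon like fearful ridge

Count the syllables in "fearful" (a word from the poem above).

2

"fearful" has 2 syllables.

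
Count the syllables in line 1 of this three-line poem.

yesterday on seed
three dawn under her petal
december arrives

5

Line 1: yesterday (3), on (1), seed (1) → 5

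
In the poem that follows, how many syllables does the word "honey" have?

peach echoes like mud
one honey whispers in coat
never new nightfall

2

"honey" has 2 syllables.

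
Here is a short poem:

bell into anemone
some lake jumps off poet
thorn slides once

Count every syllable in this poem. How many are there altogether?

Line 1: "bell into anemone": 1+2+4 = 7
Line 2: "some lake jumps off poet": 1+1+1+1+2 = 6
Line 3: "thorn slides once": 1+1+1 = 3
Total: 7 + 6 + 3 = 16

16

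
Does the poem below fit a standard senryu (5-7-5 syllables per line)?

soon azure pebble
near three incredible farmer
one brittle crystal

No

Line 1: soon (1), azure (2), pebble (2) → 5 ✓
Line 2: near (1), three (1), incredible (4), farmer (2) → 8 (expected 7)
Line 3: one (1), brittle (2), crystal (2) → 5 ✓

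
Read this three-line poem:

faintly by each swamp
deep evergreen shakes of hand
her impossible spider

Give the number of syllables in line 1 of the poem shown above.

Line 1: "faintly by each swamp": 2+1+1+1 = 5

5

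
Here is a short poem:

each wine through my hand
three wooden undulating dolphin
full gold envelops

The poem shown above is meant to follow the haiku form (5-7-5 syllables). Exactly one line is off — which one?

Line 1: each (1), wine (1), through (1), my (1), hand (1) → 5 ✓
Line 2: three (1), wooden (2), undulating (4), dolphin (2) → 9 (expected 7)
Line 3: full (1), gold (1), envelops (3) → 5 ✓

Line 2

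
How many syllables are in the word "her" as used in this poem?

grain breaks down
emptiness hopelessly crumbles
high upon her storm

1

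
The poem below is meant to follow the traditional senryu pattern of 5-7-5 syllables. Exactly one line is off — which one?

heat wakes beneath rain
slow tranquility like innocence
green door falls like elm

Line 1: "heat wakes beneath rain": 1+1+2+1 = 5 ✓
Line 2: "slow tranquility like innocence": 1+4+1+3 = 9 (expected 7)
Line 3: "green door falls like elm": 1+1+1+1+1 = 5 ✓

Line 2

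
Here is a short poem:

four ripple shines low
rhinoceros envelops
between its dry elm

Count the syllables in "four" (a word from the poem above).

1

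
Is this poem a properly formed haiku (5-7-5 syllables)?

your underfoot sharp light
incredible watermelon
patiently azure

Line 1: your (1), underfoot (3), sharp (1), light (1) → 6 (expected 5)
Line 2: incredible (4), watermelon (4) → 8 (expected 7)
Line 3: patiently (3), azure (2) → 5 ✓

No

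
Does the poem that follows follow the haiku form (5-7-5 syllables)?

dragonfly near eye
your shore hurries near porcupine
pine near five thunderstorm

Line 1: dragonfly (3), near (1), eye (1) → 5 ✓
Line 2: your (1), shore (1), hurries (2), near (1), porcupine (3) → 8 (expected 7)
Line 3: pine (1), near (1), five (1), thunderstorm (3) → 6 (expected 5)

No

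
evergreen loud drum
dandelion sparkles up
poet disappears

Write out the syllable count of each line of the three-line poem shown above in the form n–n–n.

Line 1: evergreen(3) + loud(1) + drum(1) = 5
Line 2: dandelion(4) + sparkles(2) + up(1) = 7
Line 3: poet(2) + disappears(3) = 5

5–7–5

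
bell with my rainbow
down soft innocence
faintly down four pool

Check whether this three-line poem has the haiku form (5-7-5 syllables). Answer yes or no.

Line 1: "bell with my rainbow": 1+1+1+2 = 5 ✓
Line 2: "down soft innocence": 1+1+3 = 5 (expected 7)
Line 3: "faintly down four pool": 2+1+1+1 = 5 ✓

No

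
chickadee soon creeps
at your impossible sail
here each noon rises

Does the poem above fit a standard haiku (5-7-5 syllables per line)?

Yes

Line 1: chickadee(3) + soon(1) + creeps(1) = 5 ✓
Line 2: at(1) + your(1) + impossible(4) + sail(1) = 7 ✓
Line 3: here(1) + each(1) + noon(1) + rises(2) = 5 ✓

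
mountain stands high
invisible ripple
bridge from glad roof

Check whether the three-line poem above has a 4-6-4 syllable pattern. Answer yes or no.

Line 1: mountain(2) + stands(1) + high(1) = 4 ✓
Line 2: invisible(4) + ripple(2) = 6 ✓
Line 3: bridge(1) + from(1) + glad(1) + roof(1) = 4 ✓

Yes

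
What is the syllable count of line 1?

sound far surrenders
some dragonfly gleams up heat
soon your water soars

Line 1: sound (1), far (1), surrenders (3) → 5

5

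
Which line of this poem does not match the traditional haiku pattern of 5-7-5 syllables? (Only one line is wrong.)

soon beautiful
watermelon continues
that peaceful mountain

The first line

Line 1: "soon beautiful": 1+3 = 4 (expected 5)
Line 2: "watermelon continues": 4+3 = 7 ✓
Line 3: "that peaceful mountain": 1+2+2 = 5 ✓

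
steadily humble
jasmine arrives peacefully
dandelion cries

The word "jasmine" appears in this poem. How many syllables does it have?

2

"jasmine" has 2 syllables.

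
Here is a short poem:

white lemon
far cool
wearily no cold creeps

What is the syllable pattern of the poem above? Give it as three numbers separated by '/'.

3/2/6

Line 1: white (1), lemon (2) → 3
Line 2: far (1), cool (1) → 2
Line 3: wearily (3), no (1), cold (1), creeps (1) → 6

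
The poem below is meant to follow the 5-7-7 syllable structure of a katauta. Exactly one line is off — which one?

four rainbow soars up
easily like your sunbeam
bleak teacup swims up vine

The third line

Line 1: four (1), rainbow (2), soars (1), up (1) → 5 ✓
Line 2: easily (3), like (1), your (1), sunbeam (2) → 7 ✓
Line 3: bleak (1), teacup (2), swims (1), up (1), vine (1) → 6 (expected 7)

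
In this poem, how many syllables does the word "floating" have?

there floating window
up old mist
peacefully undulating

2

"floating" has 2 syllables.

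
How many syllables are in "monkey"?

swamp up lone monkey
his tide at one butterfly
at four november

2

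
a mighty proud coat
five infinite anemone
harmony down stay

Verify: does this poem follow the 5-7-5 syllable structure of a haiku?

Line 1: "a mighty proud coat": 1+2+1+1 = 5 ✓
Line 2: "five infinite anemone": 1+3+4 = 8 (expected 7)
Line 3: "harmony down stay": 3+1+1 = 5 ✓

No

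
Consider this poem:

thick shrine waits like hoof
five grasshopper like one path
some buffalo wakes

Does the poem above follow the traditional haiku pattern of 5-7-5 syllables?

Yes

Line 1: "thick shrine waits like hoof": 1+1+1+1+1 = 5 ✓
Line 2: "five grasshopper like one path": 1+3+1+1+1 = 7 ✓
Line 3: "some buffalo wakes": 1+3+1 = 5 ✓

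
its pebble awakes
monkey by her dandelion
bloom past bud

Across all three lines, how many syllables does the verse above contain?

16

Line 1: "its pebble awakes": 1+2+2 = 5
Line 2: "monkey by her dandelion": 2+1+1+4 = 8
Line 3: "bloom past bud": 1+1+1 = 3
Total: 5 + 8 + 3 = 16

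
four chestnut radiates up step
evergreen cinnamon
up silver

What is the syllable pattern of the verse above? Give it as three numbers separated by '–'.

Line 1: four (1), chestnut (2), radiates (3), up (1), step (1) → 8
Line 2: evergreen (3), cinnamon (3) → 6
Line 3: up (1), silver (2) → 3

8–6–3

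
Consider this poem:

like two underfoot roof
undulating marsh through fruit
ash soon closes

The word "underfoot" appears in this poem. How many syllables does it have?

3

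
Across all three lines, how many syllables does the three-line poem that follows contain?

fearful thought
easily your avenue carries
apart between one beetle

19

Line 1: fearful (2), thought (1) → 3
Line 2: easily (3), your (1), avenue (3), carries (2) → 9
Line 3: apart (2), between (2), one (1), beetle (2) → 7
Total: 3 + 9 + 7 = 19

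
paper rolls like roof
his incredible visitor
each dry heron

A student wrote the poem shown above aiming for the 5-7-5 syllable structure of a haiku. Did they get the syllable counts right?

No

Line 1: "paper rolls like roof": 2+1+1+1 = 5 ✓
Line 2: "his incredible visitor": 1+4+3 = 8 (expected 7)
Line 3: "each dry heron": 1+1+2 = 4 (expected 5)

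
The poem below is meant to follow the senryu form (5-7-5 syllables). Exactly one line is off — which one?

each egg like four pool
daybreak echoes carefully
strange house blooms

Line 1: each (1), egg (1), like (1), four (1), pool (1) → 5 ✓
Line 2: daybreak (2), echoes (2), carefully (3) → 7 ✓
Line 3: strange (1), house (1), blooms (1) → 3 (expected 5)

The third line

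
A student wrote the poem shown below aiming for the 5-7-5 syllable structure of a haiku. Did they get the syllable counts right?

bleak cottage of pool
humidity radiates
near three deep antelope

No

Line 1: bleak (1), cottage (2), of (1), pool (1) → 5 ✓
Line 2: humidity (4), radiates (3) → 7 ✓
Line 3: near (1), three (1), deep (1), antelope (3) → 6 (expected 5)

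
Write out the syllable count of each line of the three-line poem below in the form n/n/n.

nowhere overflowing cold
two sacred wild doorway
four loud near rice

7/6/4

Line 1: nowhere(2) + overflowing(4) + cold(1) = 7
Line 2: two(1) + sacred(2) + wild(1) + doorway(2) = 6
Line 3: four(1) + loud(1) + near(1) + rice(1) = 4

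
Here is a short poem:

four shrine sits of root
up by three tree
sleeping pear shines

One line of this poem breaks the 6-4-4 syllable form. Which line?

Line 1: "four shrine sits of root": 1+1+1+1+1 = 5 (expected 6)
Line 2: "up by three tree": 1+1+1+1 = 4 ✓
Line 3: "sleeping pear shines": 2+1+1 = 4 ✓

Line 1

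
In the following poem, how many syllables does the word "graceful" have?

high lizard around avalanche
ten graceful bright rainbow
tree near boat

2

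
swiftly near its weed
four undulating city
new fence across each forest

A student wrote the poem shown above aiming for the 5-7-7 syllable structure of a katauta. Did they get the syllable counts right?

Line 1: swiftly (2), near (1), its (1), weed (1) → 5 ✓
Line 2: four (1), undulating (4), city (2) → 7 ✓
Line 3: new (1), fence (1), across (2), each (1), forest (2) → 7 ✓

Yes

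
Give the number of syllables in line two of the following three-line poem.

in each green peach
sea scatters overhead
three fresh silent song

Line two: sea (1), scatters (2), overhead (3) → 6

6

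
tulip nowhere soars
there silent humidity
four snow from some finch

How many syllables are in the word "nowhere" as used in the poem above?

2

"nowhere" has 2 syllables.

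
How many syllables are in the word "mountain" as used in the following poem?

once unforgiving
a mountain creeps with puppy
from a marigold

2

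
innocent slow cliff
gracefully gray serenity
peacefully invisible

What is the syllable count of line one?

Line one: "innocent slow cliff": 3+1+1 = 5

5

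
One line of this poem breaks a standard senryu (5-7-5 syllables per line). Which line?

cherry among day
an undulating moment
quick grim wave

The third line

Line 1: cherry(2) + among(2) + day(1) = 5 ✓
Line 2: an(1) + undulating(4) + moment(2) = 7 ✓
Line 3: quick(1) + grim(1) + wave(1) = 3 (expected 5)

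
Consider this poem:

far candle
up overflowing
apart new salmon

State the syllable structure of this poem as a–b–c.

3–5–5

Line 1: "far candle": 1+2 = 3
Line 2: "up overflowing": 1+4 = 5
Line 3: "apart new salmon": 2+1+2 = 5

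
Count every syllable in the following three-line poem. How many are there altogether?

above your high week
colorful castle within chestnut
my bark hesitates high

Line 1: above (2), your (1), high (1), week (1) → 5
Line 2: colorful (3), castle (2), within (2), chestnut (2) → 9
Line 3: my (1), bark (1), hesitates (3), high (1) → 6
Total: 5 + 9 + 6 = 20

20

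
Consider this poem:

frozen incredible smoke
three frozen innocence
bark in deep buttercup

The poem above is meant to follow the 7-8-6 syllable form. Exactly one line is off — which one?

Line 2

Line 1: "frozen incredible smoke": 2+4+1 = 7 ✓
Line 2: "three frozen innocence": 1+2+3 = 6 (expected 8)
Line 3: "bark in deep buttercup": 1+1+1+3 = 6 ✓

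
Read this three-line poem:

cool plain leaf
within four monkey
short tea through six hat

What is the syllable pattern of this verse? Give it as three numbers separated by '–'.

Line 1: cool (1), plain (1), leaf (1) → 3
Line 2: within (2), four (1), monkey (2) → 5
Line 3: short (1), tea (1), through (1), six (1), hat (1) → 5

3–5–5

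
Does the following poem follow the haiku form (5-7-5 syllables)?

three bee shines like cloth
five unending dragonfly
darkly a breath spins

Line 1: three (1), bee (1), shines (1), like (1), cloth (1) → 5 ✓
Line 2: five (1), unending (3), dragonfly (3) → 7 ✓
Line 3: darkly (2), a (1), breath (1), spins (1) → 5 ✓

Yes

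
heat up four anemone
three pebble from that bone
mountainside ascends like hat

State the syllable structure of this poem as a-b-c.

Line 1: heat(1) + up(1) + four(1) + anemone(4) = 7
Line 2: three(1) + pebble(2) + from(1) + that(1) + bone(1) = 6
Line 3: mountainside(3) + ascends(2) + like(1) + hat(1) = 7

7-6-7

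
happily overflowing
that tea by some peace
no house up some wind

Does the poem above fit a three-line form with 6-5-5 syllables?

Line 1: happily(3) + overflowing(4) = 7 (expected 6)
Line 2: that(1) + tea(1) + by(1) + some(1) + peace(1) = 5 ✓
Line 3: no(1) + house(1) + up(1) + some(1) + wind(1) = 5 ✓

No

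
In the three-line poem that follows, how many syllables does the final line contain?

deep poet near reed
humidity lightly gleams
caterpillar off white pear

The final line: caterpillar (4), off (1), white (1), pear (1) → 7

7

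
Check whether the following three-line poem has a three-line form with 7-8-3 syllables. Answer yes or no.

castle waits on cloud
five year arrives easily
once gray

Line 1: castle(2) + waits(1) + on(1) + cloud(1) = 5 (expected 7)
Line 2: five(1) + year(1) + arrives(2) + easily(3) = 7 (expected 8)
Line 3: once(1) + gray(1) = 2 (expected 3)

No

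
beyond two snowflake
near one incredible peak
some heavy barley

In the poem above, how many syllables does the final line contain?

The final line: some (1), heavy (2), barley (2) → 5

5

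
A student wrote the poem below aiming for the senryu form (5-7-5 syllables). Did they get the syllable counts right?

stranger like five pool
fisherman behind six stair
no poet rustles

Yes

Line 1: "stranger like five pool": 2+1+1+1 = 5 ✓
Line 2: "fisherman behind six stair": 3+2+1+1 = 7 ✓
Line 3: "no poet rustles": 1+2+2 = 5 ✓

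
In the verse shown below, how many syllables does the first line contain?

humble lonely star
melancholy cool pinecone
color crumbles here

The first line: "humble lonely star": 2+2+1 = 5

5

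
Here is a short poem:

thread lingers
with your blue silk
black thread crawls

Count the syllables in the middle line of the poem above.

The middle line: with (1), your (1), blue (1), silk (1) → 4

4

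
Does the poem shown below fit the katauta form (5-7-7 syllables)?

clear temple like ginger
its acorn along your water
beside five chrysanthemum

No

Line 1: clear (1), temple (2), like (1), ginger (2) → 6 (expected 5)
Line 2: its (1), acorn (2), along (2), your (1), water (2) → 8 (expected 7)
Line 3: beside (2), five (1), chrysanthemum (4) → 7 ✓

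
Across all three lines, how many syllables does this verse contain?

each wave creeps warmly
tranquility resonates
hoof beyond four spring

Line 1: each(1) + wave(1) + creeps(1) + warmly(2) = 5
Line 2: tranquility(4) + resonates(3) = 7
Line 3: hoof(1) + beyond(2) + four(1) + spring(1) = 5
Total: 5 + 7 + 5 = 17

17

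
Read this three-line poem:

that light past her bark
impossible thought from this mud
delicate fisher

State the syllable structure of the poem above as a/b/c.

5/8/5

Line 1: that (1), light (1), past (1), her (1), bark (1) → 5
Line 2: impossible (4), thought (1), from (1), this (1), mud (1) → 8
Line 3: delicate (3), fisher (2) → 5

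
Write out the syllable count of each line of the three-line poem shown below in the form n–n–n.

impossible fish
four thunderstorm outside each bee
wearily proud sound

5–8–5

Line 1: impossible (4), fish (1) → 5
Line 2: four (1), thunderstorm (3), outside (2), each (1), bee (1) → 8
Line 3: wearily (3), proud (1), sound (1) → 5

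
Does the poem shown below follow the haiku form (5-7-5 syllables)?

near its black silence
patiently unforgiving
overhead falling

Yes

Line 1: near(1) + its(1) + black(1) + silence(2) = 5 ✓
Line 2: patiently(3) + unforgiving(4) = 7 ✓
Line 3: overhead(3) + falling(2) = 5 ✓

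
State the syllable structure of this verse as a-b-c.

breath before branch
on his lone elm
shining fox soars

4-4-4

Line 1: "breath before branch": 1+2+1 = 4
Line 2: "on his lone elm": 1+1+1+1 = 4
Line 3: "shining fox soars": 2+1+1 = 4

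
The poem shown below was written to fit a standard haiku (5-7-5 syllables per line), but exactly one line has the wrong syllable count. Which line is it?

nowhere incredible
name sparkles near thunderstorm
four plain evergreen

Line 1: nowhere (2), incredible (4) → 6 (expected 5)
Line 2: name (1), sparkles (2), near (1), thunderstorm (3) → 7 ✓
Line 3: four (1), plain (1), evergreen (3) → 5 ✓

Line 1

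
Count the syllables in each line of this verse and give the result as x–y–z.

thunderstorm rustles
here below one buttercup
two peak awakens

Line 1: "thunderstorm rustles": 3+2 = 5
Line 2: "here below one buttercup": 1+2+1+3 = 7
Line 3: "two peak awakens": 1+1+3 = 5

5–7–5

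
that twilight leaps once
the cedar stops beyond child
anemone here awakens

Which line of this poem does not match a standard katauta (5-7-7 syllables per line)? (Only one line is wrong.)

Line 1: that(1) + twilight(2) + leaps(1) + once(1) = 5 ✓
Line 2: the(1) + cedar(2) + stops(1) + beyond(2) + child(1) = 7 ✓
Line 3: anemone(4) + here(1) + awakens(3) = 8 (expected 7)

The third line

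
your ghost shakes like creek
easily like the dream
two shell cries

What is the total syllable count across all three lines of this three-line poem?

14

Line 1: "your ghost shakes like creek": 1+1+1+1+1 = 5
Line 2: "easily like the dream": 3+1+1+1 = 6
Line 3: "two shell cries": 1+1+1 = 3
Total: 5 + 6 + 3 = 14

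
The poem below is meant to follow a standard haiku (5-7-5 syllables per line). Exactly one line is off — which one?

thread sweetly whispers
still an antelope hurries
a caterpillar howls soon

Line 1: "thread sweetly whispers": 1+2+2 = 5 ✓
Line 2: "still an antelope hurries": 1+1+3+2 = 7 ✓
Line 3: "a caterpillar howls soon": 1+4+1+1 = 7 (expected 5)

The third line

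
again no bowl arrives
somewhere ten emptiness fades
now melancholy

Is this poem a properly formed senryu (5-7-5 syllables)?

Line 1: "again no bowl arrives": 2+1+1+2 = 6 (expected 5)
Line 2: "somewhere ten emptiness fades": 2+1+3+1 = 7 ✓
Line 3: "now melancholy": 1+4 = 5 ✓

No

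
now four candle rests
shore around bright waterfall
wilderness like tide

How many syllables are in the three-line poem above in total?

17

Line 1: now (1), four (1), candle (2), rests (1) → 5
Line 2: shore (1), around (2), bright (1), waterfall (3) → 7
Line 3: wilderness (3), like (1), tide (1) → 5
Total: 5 + 7 + 5 = 17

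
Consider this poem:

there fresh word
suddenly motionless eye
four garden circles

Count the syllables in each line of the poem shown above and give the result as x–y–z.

Line 1: "there fresh word": 1+1+1 = 3
Line 2: "suddenly motionless eye": 3+3+1 = 7
Line 3: "four garden circles": 1+2+2 = 5

3–7–5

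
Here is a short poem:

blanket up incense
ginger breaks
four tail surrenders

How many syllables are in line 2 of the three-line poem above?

3

Line 2: ginger(2) + breaks(1) = 3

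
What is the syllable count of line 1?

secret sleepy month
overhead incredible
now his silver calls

5

Line 1: secret (2), sleepy (2), month (1) → 5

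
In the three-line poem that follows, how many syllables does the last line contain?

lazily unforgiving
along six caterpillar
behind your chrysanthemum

The last line: behind(2) + your(1) + chrysanthemum(4) = 7

7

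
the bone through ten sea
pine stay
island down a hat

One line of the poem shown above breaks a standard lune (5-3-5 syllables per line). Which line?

Line 1: the (1), bone (1), through (1), ten (1), sea (1) → 5 ✓
Line 2: pine (1), stay (1) → 2 (expected 3)
Line 3: island (2), down (1), a (1), hat (1) → 5 ✓

The second line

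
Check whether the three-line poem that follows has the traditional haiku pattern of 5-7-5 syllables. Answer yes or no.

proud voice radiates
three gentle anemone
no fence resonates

Line 1: proud(1) + voice(1) + radiates(3) = 5 ✓
Line 2: three(1) + gentle(2) + anemone(4) = 7 ✓
Line 3: no(1) + fence(1) + resonates(3) = 5 ✓

Yes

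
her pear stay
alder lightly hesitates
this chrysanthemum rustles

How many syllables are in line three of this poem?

7

Line three: "this chrysanthemum rustles": 1+4+2 = 7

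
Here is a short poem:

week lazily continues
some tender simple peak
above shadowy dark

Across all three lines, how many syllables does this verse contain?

19

Line 1: "week lazily continues": 1+3+3 = 7
Line 2: "some tender simple peak": 1+2+2+1 = 6
Line 3: "above shadowy dark": 2+3+1 = 6
Total: 7 + 6 + 6 = 19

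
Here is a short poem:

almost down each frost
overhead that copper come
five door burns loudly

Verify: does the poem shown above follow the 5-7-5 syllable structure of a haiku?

Line 1: almost (2), down (1), each (1), frost (1) → 5 ✓
Line 2: overhead (3), that (1), copper (2), come (1) → 7 ✓
Line 3: five (1), door (1), burns (1), loudly (2) → 5 ✓

Yes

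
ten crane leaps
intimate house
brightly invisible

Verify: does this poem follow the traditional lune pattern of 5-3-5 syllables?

Line 1: ten (1), crane (1), leaps (1) → 3 (expected 5)
Line 2: intimate (3), house (1) → 4 (expected 3)
Line 3: brightly (2), invisible (4) → 6 (expected 5)

No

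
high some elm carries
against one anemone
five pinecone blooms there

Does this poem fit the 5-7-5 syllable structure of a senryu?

Line 1: "high some elm carries": 1+1+1+2 = 5 ✓
Line 2: "against one anemone": 2+1+4 = 7 ✓
Line 3: "five pinecone blooms there": 1+2+1+1 = 5 ✓

Yes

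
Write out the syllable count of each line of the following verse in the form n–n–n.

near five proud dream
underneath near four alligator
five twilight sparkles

4–9–5

Line 1: near (1), five (1), proud (1), dream (1) → 4
Line 2: underneath (3), near (1), four (1), alligator (4) → 9
Line 3: five (1), twilight (2), sparkles (2) → 5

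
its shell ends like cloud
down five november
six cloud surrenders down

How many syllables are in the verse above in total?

Line 1: its(1) + shell(1) + ends(1) + like(1) + cloud(1) = 5
Line 2: down(1) + five(1) + november(3) = 5
Line 3: six(1) + cloud(1) + surrenders(3) + down(1) = 6
Total: 5 + 5 + 6 = 16

16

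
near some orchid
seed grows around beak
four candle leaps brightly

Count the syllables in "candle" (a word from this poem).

2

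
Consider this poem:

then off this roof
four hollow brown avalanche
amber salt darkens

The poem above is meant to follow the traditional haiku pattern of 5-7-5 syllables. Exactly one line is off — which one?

Line 1: then (1), off (1), this (1), roof (1) → 4 (expected 5)
Line 2: four (1), hollow (2), brown (1), avalanche (3) → 7 ✓
Line 3: amber (2), salt (1), darkens (2) → 5 ✓

Line 1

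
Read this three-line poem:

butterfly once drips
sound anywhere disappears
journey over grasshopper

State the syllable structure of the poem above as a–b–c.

Line 1: "butterfly once drips": 3+1+1 = 5
Line 2: "sound anywhere disappears": 1+3+3 = 7
Line 3: "journey over grasshopper": 2+2+3 = 7

5–7–7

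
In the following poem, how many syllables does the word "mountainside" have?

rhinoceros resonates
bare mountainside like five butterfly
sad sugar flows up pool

3

"mountainside" has 3 syllables.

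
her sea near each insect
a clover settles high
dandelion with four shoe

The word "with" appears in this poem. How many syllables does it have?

1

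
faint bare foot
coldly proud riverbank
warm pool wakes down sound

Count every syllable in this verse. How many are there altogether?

14

Line 1: "faint bare foot": 1+1+1 = 3
Line 2: "coldly proud riverbank": 2+1+3 = 6
Line 3: "warm pool wakes down sound": 1+1+1+1+1 = 5
Total: 3 + 6 + 5 = 14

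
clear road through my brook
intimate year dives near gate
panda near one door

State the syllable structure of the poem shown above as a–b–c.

5–7–5

Line 1: clear(1) + road(1) + through(1) + my(1) + brook(1) = 5
Line 2: intimate(3) + year(1) + dives(1) + near(1) + gate(1) = 7
Line 3: panda(2) + near(1) + one(1) + door(1) = 5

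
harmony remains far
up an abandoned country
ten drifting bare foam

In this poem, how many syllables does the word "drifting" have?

2

"drifting" has 2 syllables.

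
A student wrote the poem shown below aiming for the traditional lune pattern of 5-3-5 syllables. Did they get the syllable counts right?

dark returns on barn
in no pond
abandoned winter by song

No

Line 1: dark(1) + returns(2) + on(1) + barn(1) = 5 ✓
Line 2: in(1) + no(1) + pond(1) = 3 ✓
Line 3: abandoned(3) + winter(2) + by(1) + song(1) = 7 (expected 5)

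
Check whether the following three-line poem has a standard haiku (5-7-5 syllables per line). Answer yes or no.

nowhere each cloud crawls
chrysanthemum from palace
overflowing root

Yes

Line 1: "nowhere each cloud crawls": 2+1+1+1 = 5 ✓
Line 2: "chrysanthemum from palace": 4+1+2 = 7 ✓
Line 3: "overflowing root": 4+1 = 5 ✓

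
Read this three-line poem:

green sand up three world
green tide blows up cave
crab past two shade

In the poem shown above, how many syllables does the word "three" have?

1

"three" has 1 syllable.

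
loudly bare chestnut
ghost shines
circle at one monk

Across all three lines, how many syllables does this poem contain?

Line 1: loudly (2), bare (1), chestnut (2) → 5
Line 2: ghost (1), shines (1) → 2
Line 3: circle (2), at (1), one (1), monk (1) → 5
Total: 5 + 2 + 5 = 12

12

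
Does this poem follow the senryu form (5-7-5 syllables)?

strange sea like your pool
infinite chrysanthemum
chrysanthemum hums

Line 1: strange(1) + sea(1) + like(1) + your(1) + pool(1) = 5 ✓
Line 2: infinite(3) + chrysanthemum(4) = 7 ✓
Line 3: chrysanthemum(4) + hums(1) = 5 ✓

Yes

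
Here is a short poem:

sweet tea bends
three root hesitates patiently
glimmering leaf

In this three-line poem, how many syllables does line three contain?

Line three: glimmering (3), leaf (1) → 4

4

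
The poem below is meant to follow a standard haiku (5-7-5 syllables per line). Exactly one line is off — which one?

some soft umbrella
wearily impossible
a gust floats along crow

Line 3

Line 1: some(1) + soft(1) + umbrella(3) = 5 ✓
Line 2: wearily(3) + impossible(4) = 7 ✓
Line 3: a(1) + gust(1) + floats(1) + along(2) + crow(1) = 6 (expected 5)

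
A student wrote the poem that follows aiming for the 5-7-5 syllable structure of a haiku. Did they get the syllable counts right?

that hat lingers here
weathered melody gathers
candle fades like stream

Yes

Line 1: that (1), hat (1), lingers (2), here (1) → 5 ✓
Line 2: weathered (2), melody (3), gathers (2) → 7 ✓
Line 3: candle (2), fades (1), like (1), stream (1) → 5 ✓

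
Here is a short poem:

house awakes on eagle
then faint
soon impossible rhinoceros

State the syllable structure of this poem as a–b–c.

Line 1: house(1) + awakes(2) + on(1) + eagle(2) = 6
Line 2: then(1) + faint(1) = 2
Line 3: soon(1) + impossible(4) + rhinoceros(4) = 9

6–2–9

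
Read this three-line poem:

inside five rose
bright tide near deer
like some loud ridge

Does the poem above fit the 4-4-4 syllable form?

Yes

Line 1: inside(2) + five(1) + rose(1) = 4 ✓
Line 2: bright(1) + tide(1) + near(1) + deer(1) = 4 ✓
Line 3: like(1) + some(1) + loud(1) + ridge(1) = 4 ✓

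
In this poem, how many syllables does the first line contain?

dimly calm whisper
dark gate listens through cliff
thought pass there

The first line: "dimly calm whisper": 2+1+2 = 5

5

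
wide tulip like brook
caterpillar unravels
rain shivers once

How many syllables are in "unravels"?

3

"unravels" has 3 syllables.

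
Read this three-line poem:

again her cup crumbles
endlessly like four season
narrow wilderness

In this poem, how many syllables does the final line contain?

The final line: narrow(2) + wilderness(3) = 5

5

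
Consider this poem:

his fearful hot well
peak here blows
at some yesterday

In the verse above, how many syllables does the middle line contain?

3

The middle line: peak (1), here (1), blows (1) → 3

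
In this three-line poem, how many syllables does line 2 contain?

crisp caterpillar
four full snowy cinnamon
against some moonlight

7

Line 2: four (1), full (1), snowy (2), cinnamon (3) → 7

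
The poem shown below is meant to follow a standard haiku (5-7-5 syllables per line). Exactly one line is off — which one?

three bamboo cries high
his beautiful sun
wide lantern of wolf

The second line

Line 1: "three bamboo cries high": 1+2+1+1 = 5 ✓
Line 2: "his beautiful sun": 1+3+1 = 5 (expected 7)
Line 3: "wide lantern of wolf": 1+2+1+1 = 5 ✓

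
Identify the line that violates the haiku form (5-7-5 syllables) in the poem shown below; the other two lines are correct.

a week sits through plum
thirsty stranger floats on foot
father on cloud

Line 1: a(1) + week(1) + sits(1) + through(1) + plum(1) = 5 ✓
Line 2: thirsty(2) + stranger(2) + floats(1) + on(1) + foot(1) = 7 ✓
Line 3: father(2) + on(1) + cloud(1) = 4 (expected 5)

The third line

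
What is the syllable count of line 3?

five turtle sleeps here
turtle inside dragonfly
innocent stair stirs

Line 3: "innocent stair stirs": 3+1+1 = 5

5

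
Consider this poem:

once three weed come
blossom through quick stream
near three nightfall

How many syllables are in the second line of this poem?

5

The second line: blossom(2) + through(1) + quick(1) + stream(1) = 5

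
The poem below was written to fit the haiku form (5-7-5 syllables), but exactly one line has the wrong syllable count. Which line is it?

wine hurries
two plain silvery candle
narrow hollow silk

Line 1

Line 1: wine(1) + hurries(2) = 3 (expected 5)
Line 2: two(1) + plain(1) + silvery(3) + candle(2) = 7 ✓
Line 3: narrow(2) + hollow(2) + silk(1) = 5 ✓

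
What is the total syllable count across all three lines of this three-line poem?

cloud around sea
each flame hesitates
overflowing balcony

Line 1: cloud (1), around (2), sea (1) → 4
Line 2: each (1), flame (1), hesitates (3) → 5
Line 3: overflowing (4), balcony (3) → 7
Total: 4 + 5 + 7 = 16

16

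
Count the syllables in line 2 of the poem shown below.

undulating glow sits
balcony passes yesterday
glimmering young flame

8

Line 2: "balcony passes yesterday": 3+2+3 = 8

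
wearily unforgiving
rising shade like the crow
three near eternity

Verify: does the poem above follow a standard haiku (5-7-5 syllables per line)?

Line 1: wearily(3) + unforgiving(4) = 7 (expected 5)
Line 2: rising(2) + shade(1) + like(1) + the(1) + crow(1) = 6 (expected 7)
Line 3: three(1) + near(1) + eternity(4) = 6 (expected 5)

No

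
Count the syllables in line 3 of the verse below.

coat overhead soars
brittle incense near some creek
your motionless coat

5

Line 3: "your motionless coat": 1+3+1 = 5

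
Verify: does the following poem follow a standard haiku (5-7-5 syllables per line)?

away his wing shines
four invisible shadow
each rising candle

Line 1: away(2) + his(1) + wing(1) + shines(1) = 5 ✓
Line 2: four(1) + invisible(4) + shadow(2) = 7 ✓
Line 3: each(1) + rising(2) + candle(2) = 5 ✓

Yes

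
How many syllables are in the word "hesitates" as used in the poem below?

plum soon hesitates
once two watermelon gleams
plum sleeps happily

3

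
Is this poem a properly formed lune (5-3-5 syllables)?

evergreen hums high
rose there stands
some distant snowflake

Yes

Line 1: evergreen(3) + hums(1) + high(1) = 5 ✓
Line 2: rose(1) + there(1) + stands(1) = 3 ✓
Line 3: some(1) + distant(2) + snowflake(2) = 5 ✓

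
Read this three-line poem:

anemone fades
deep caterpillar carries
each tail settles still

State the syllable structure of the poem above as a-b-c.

Line 1: "anemone fades": 4+1 = 5
Line 2: "deep caterpillar carries": 1+4+2 = 7
Line 3: "each tail settles still": 1+1+2+1 = 5

5-7-5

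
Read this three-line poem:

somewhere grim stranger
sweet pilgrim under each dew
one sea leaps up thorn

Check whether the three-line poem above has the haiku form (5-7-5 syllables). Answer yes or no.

Line 1: somewhere(2) + grim(1) + stranger(2) = 5 ✓
Line 2: sweet(1) + pilgrim(2) + under(2) + each(1) + dew(1) = 7 ✓
Line 3: one(1) + sea(1) + leaps(1) + up(1) + thorn(1) = 5 ✓

Yes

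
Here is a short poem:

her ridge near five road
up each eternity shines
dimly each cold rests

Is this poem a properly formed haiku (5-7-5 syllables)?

Yes

Line 1: her (1), ridge (1), near (1), five (1), road (1) → 5 ✓
Line 2: up (1), each (1), eternity (4), shines (1) → 7 ✓
Line 3: dimly (2), each (1), cold (1), rests (1) → 5 ✓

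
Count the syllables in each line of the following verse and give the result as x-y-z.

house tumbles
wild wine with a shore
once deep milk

3-5-3

Line 1: house (1), tumbles (2) → 3
Line 2: wild (1), wine (1), with (1), a (1), shore (1) → 5
Line 3: once (1), deep (1), milk (1) → 3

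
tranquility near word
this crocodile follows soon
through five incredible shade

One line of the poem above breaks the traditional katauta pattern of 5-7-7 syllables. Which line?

Line 1: tranquility(4) + near(1) + word(1) = 6 (expected 5)
Line 2: this(1) + crocodile(3) + follows(2) + soon(1) = 7 ✓
Line 3: through(1) + five(1) + incredible(4) + shade(1) = 7 ✓

The first line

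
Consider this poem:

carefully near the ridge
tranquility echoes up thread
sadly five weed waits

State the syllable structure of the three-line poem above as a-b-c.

Line 1: "carefully near the ridge": 3+1+1+1 = 6
Line 2: "tranquility echoes up thread": 4+2+1+1 = 8
Line 3: "sadly five weed waits": 2+1+1+1 = 5

6-8-5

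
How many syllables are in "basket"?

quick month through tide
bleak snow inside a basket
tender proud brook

"basket" has 2 syllables.

2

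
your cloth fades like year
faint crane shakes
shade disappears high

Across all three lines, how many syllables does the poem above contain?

13

Line 1: your (1), cloth (1), fades (1), like (1), year (1) → 5
Line 2: faint (1), crane (1), shakes (1) → 3
Line 3: shade (1), disappears (3), high (1) → 5
Total: 5 + 3 + 5 = 13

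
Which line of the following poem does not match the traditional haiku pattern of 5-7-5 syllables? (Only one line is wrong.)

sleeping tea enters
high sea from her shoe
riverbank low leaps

The second line

Line 1: sleeping(2) + tea(1) + enters(2) = 5 ✓
Line 2: high(1) + sea(1) + from(1) + her(1) + shoe(1) = 5 (expected 7)
Line 3: riverbank(3) + low(1) + leaps(1) = 5 ✓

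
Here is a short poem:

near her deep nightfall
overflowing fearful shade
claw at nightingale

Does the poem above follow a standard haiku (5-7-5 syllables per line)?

Yes

Line 1: "near her deep nightfall": 1+1+1+2 = 5 ✓
Line 2: "overflowing fearful shade": 4+2+1 = 7 ✓
Line 3: "claw at nightingale": 1+1+3 = 5 ✓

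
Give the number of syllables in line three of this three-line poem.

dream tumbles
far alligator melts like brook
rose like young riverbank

Line three: "rose like young riverbank": 1+1+1+3 = 6

6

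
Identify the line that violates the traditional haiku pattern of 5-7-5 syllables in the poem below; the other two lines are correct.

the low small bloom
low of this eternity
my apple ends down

The first line

Line 1: the(1) + low(1) + small(1) + bloom(1) = 4 (expected 5)
Line 2: low(1) + of(1) + this(1) + eternity(4) = 7 ✓
Line 3: my(1) + apple(2) + ends(1) + down(1) = 5 ✓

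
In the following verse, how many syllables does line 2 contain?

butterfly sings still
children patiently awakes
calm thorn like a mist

7

Line 2: children(2) + patiently(3) + awakes(2) = 7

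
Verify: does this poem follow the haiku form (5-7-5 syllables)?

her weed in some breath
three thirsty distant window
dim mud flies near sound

Yes

Line 1: her (1), weed (1), in (1), some (1), breath (1) → 5 ✓
Line 2: three (1), thirsty (2), distant (2), window (2) → 7 ✓
Line 3: dim (1), mud (1), flies (1), near (1), sound (1) → 5 ✓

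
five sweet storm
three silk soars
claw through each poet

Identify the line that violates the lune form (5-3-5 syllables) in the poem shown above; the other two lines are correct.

Line 1: five(1) + sweet(1) + storm(1) = 3 (expected 5)
Line 2: three(1) + silk(1) + soars(1) = 3 ✓
Line 3: claw(1) + through(1) + each(1) + poet(2) = 5 ✓

The first line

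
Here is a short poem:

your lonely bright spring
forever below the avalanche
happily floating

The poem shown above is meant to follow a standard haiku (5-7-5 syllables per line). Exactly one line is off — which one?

Line 1: your (1), lonely (2), bright (1), spring (1) → 5 ✓
Line 2: forever (3), below (2), the (1), avalanche (3) → 9 (expected 7)
Line 3: happily (3), floating (2) → 5 ✓

The second line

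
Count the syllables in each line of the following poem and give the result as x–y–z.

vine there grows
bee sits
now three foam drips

Line 1: "vine there grows": 1+1+1 = 3
Line 2: "bee sits": 1+1 = 2
Line 3: "now three foam drips": 1+1+1+1 = 4

3–2–4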